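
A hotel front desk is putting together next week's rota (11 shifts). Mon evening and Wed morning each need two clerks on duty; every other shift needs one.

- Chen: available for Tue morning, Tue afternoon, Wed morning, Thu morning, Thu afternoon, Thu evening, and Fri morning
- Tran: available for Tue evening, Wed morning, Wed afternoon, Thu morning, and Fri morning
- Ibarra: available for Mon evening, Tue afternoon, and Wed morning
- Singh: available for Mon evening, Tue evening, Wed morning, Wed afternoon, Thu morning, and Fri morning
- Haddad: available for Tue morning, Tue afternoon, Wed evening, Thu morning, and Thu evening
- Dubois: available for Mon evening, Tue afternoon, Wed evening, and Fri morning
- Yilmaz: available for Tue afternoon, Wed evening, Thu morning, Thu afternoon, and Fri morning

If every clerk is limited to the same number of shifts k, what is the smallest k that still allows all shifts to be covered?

2

With 7 clerks and 13 worker-slots to fill, someone must work at least ⌈13/7⌉ = 2 shifts, so k ≥ 2.
k = 2 works: Mon evening→Ibarra+Singh, Tue morning→Chen, Tue afternoon→Dubois, Tue evening→Tran, Wed morning→Ibarra+Singh, Wed afternoon→Tran, Wed evening→Haddad, Thu morning→Yilmaz, Thu afternoon→Chen, Thu evening→Haddad, Fri morning→Dubois.
Loads: Chen 2, Tran 2, Ibarra 2, Singh 2, Haddad 2, Dubois 2, Yilmaz 1 — all ≤ 2.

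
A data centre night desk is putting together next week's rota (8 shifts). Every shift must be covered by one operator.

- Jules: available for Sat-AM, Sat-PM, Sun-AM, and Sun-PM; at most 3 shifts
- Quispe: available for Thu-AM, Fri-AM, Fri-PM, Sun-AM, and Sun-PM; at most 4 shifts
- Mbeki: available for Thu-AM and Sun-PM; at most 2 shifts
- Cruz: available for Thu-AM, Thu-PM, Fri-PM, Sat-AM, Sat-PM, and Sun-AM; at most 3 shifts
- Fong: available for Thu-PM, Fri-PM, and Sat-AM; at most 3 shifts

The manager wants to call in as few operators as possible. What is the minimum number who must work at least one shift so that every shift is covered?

3

8 slots to fill and no one can take more than 4, so at least ⌈8/4⌉ = 2 operators are needed.
Any 2 operators together have capacity at most 4+3 = 7 < 8 slots, so 2 can never suffice.
Jules, Quispe, and Cruz alone can cover everything: Thu-AM→Quispe, Thu-PM→Cruz, Fri-AM→Quispe, Fri-PM→Quispe, Sat-AM→Jules, Sat-PM→Jules, Sun-AM→Quispe, Sun-PM→Jules.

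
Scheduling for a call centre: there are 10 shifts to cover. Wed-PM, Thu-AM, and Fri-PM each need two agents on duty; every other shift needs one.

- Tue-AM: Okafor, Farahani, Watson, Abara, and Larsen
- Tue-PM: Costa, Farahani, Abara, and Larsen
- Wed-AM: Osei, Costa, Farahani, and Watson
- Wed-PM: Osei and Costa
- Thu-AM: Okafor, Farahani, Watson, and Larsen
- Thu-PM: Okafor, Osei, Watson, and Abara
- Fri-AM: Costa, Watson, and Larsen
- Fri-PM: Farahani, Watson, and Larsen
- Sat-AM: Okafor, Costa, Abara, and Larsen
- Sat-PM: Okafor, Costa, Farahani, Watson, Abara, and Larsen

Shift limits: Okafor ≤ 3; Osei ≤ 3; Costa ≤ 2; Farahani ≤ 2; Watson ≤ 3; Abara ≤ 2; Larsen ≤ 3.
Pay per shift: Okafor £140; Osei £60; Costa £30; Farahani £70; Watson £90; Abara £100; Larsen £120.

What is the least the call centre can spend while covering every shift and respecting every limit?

Wed-PM can only be covered by Osei and Costa, so that assignment is forced.
Picking the cheapest available agent for each shift independently would cost £690, but that ignores the shift limits.
An optimal schedule: Tue-AM→Watson, Tue-PM→Farahani, Wed-AM→Osei, Wed-PM→Costa+Osei, Thu-AM→Watson+Larsen, Thu-PM→Osei, Fri-AM→Costa, Fri-PM→Farahani+Watson, Sat-AM→Abara, Sat-PM→Abara.
Total: 90 + 70 + 60 + 30 + 60 + 90 + 120 + 60 + 30 + 70 + 90 + 100 + 100 = £970.

£970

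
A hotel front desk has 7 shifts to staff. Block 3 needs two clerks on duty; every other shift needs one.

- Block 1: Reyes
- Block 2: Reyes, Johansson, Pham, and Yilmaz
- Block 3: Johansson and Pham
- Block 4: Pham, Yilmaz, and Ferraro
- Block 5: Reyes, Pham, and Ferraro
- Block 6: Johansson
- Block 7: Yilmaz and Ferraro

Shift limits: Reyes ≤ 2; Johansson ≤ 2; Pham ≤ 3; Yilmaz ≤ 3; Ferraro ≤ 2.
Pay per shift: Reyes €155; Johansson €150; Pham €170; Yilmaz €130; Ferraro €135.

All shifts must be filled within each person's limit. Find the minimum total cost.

€1150

Block 1 can only be covered by Reyes, so that assignment is forced.
Block 3 can only be covered by Johansson and Pham, so that assignment is forced.
Block 6 can only be covered by Johansson, so that assignment is forced.
Picking the cheapest available clerk for each shift independently would cost €1150, and that bound is achievable.
An optimal schedule: Block 1→Reyes, Block 2→Yilmaz, Block 3→Johansson+Pham, Block 4→Yilmaz, Block 5→Ferraro, Block 6→Johansson, Block 7→Yilmaz.
Total: 155 + 130 + 150 + 170 + 130 + 135 + 150 + 130 = €1150.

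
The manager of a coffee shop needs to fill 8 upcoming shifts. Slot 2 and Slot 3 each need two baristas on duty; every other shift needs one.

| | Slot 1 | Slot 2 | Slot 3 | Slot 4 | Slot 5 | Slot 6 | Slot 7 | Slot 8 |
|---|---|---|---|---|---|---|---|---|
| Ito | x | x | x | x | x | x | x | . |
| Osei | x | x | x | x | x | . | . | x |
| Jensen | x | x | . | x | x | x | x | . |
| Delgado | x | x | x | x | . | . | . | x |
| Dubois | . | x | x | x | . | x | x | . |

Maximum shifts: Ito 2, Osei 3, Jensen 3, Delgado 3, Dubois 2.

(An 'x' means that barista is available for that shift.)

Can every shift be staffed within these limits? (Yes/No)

One valid schedule: Slot 1→Osei, Slot 2→Jensen+Delgado, Slot 3→Delgado+Dubois, Slot 4→Osei, Slot 5→Ito, Slot 6→Ito, Slot 7→Jensen, Slot 8→Osei.
Loads: Ito 2/2, Osei 3/3, Jensen 2/3, Delgado 2/3, Dubois 1/2 — all within limits.

Yes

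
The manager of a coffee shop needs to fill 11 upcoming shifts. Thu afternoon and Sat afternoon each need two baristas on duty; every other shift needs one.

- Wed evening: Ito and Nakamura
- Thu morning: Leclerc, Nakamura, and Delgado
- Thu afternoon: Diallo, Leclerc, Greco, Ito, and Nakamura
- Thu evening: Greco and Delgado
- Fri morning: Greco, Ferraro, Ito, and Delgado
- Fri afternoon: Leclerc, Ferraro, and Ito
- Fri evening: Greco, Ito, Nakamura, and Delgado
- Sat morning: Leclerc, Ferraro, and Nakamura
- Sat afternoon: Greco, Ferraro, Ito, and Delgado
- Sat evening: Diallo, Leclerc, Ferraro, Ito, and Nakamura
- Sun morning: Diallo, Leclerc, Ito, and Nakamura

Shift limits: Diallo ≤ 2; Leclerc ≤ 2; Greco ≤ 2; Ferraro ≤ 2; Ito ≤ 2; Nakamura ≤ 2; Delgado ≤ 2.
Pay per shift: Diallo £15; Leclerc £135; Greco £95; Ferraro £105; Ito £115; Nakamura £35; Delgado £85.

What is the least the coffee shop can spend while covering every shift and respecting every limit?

£1035

Picking the cheapest available barista for each shift independently would cost £675, but that ignores the shift limits.
An optimal schedule: Wed evening→Nakamura, Thu morning→Nakamura, Thu afternoon→Ito+Leclerc, Thu evening→Delgado, Fri morning→Delgado, Fri afternoon→Ferraro, Fri evening→Greco, Sat morning→Ferraro, Sat afternoon→Greco+Ito, Sat evening→Diallo, Sun morning→Diallo.
Total: 35 + 35 + 115 + 135 + 85 + 85 + 105 + 95 + 105 + 95 + 115 + 15 + 15 = £1035.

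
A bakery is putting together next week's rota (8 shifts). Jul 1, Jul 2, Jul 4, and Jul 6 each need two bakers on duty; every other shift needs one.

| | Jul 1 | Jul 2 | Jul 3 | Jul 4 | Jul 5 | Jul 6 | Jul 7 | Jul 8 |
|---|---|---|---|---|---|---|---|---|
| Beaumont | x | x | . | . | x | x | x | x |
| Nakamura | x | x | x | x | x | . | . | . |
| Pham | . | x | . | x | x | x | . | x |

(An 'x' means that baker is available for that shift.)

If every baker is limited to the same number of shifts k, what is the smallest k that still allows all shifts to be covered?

With 3 bakers and 12 worker-slots to fill, someone must work at least ⌈12/3⌉ = 4 shifts, so k ≥ 4.
k = 4 works: Jul 1→Beaumont+Nakamura, Jul 2→Nakamura+Pham, Jul 3→Nakamura, Jul 4→Nakamura+Pham, Jul 5→Pham, Jul 6→Beaumont+Pham, Jul 7→Beaumont, Jul 8→Beaumont.
Loads: Beaumont 4, Nakamura 4, Pham 4 — all ≤ 4.

4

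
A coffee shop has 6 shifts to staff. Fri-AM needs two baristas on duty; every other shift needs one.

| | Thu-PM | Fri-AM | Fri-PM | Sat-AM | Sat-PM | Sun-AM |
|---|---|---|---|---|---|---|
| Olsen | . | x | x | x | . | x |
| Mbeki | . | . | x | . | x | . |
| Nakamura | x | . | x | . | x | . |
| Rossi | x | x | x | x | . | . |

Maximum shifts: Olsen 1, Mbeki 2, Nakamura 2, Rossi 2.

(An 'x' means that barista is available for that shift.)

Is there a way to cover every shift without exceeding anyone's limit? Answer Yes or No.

Total capacity is 7 and 7 slots are needed, so capacity alone doesn't rule it out.
Shifts {Fri-AM, Sun-AM} need 3 worker-slots in total, but the baristas available for any of those shifts (Olsen and Rossi) can supply at most 2 among them. So no valid schedule exists.

No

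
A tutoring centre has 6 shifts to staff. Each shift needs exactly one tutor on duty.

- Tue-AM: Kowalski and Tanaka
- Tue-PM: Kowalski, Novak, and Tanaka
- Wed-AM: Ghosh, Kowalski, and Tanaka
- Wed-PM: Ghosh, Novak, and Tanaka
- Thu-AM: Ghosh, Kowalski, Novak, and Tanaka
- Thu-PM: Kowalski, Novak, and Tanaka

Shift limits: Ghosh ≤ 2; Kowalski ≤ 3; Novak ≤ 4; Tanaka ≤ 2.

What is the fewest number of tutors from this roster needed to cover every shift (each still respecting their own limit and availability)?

2

6 slots to fill and no one can take more than 4, so at least ⌈6/4⌉ = 2 tutors are needed.
Kowalski and Novak alone can cover everything: Tue-AM→Kowalski, Tue-PM→Kowalski, Wed-AM→Kowalski, Wed-PM→Novak, Thu-AM→Novak, Thu-PM→Novak.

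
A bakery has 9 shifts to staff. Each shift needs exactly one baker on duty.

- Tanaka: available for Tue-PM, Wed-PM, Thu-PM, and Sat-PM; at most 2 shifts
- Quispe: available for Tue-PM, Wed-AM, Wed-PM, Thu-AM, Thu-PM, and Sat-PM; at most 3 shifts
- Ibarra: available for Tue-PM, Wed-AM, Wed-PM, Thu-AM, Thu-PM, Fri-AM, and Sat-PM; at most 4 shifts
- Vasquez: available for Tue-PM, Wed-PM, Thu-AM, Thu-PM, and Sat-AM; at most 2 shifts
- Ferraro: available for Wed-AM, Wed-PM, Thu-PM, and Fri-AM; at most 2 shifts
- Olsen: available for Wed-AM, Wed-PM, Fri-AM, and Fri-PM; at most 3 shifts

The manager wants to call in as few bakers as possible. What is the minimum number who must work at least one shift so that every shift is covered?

3

9 slots to fill and no one can take more than 4, so at least ⌈9/4⌉ = 3 bakers are needed.
Ibarra, Vasquez, and Olsen alone can cover everything: Tue-PM→Ibarra, Wed-AM→Ibarra, Wed-PM→Olsen, Thu-AM→Ibarra, Thu-PM→Vasquez, Fri-AM→Olsen, Fri-PM→Olsen, Sat-AM→Vasquez, Sat-PM→Ibarra.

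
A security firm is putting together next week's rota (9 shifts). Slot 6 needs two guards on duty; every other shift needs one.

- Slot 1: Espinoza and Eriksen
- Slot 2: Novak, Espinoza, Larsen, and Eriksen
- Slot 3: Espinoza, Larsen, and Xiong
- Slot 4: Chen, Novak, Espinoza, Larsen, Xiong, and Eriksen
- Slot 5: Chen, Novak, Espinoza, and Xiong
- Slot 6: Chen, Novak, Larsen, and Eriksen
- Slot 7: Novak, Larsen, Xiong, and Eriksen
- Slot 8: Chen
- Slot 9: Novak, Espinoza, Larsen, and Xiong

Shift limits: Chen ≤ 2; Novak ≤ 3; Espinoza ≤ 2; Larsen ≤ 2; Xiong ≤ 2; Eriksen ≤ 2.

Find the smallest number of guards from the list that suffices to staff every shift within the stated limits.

10 slots to fill and no one can take more than 3, so at least ⌈10/3⌉ = 4 guards are needed.
Any 4 guards together have capacity at most 3+2+2+2 = 9 < 10 slots, so 4 can never suffice.
Chen, Novak, Espinoza, Larsen, and Xiong alone can cover everything: Slot 1→Espinoza, Slot 2→Novak, Slot 3→Espinoza, Slot 4→Larsen, Slot 5→Xiong, Slot 6→Chen+Novak, Slot 7→Novak, Slot 8→Chen, Slot 9→Larsen.

5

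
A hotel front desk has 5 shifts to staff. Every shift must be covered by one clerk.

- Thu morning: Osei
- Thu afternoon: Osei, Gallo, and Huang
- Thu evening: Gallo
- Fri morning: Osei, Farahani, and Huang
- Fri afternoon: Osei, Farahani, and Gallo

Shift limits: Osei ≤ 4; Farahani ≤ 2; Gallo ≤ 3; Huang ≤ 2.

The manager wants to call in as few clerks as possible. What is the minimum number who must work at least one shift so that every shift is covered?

2

5 slots to fill and no one can take more than 4, so at least ⌈5/4⌉ = 2 clerks are needed.
Osei and Gallo alone can cover everything: Thu morning→Osei, Thu afternoon→Osei, Thu evening→Gallo, Fri morning→Osei, Fri afternoon→Osei.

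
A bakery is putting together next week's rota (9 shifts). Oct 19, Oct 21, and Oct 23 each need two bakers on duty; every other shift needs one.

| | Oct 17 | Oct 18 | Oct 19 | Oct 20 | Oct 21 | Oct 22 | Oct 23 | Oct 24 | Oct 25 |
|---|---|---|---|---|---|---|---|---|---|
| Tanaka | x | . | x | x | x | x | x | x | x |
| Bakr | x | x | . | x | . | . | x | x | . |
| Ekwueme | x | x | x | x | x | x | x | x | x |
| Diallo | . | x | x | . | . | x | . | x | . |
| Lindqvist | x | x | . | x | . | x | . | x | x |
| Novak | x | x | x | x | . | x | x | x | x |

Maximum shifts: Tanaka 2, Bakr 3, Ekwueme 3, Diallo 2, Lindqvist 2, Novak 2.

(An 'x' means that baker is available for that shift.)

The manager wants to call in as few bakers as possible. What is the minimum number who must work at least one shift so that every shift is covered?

12 slots to fill and no one can take more than 3, so at least ⌈12/3⌉ = 4 bakers are needed.
Any 4 bakers together have capacity at most 3+3+2+2 = 10 < 12 slots, so 4 can never suffice.
Tanaka, Bakr, Ekwueme, Diallo, and Lindqvist alone can cover everything: Oct 17→Bakr, Oct 18→Bakr, Oct 19→Tanaka+Ekwueme, Oct 20→Lindqvist, Oct 21→Tanaka+Ekwueme, Oct 22→Diallo, Oct 23→Bakr+Ekwueme, Oct 24→Diallo, Oct 25→Lindqvist.

5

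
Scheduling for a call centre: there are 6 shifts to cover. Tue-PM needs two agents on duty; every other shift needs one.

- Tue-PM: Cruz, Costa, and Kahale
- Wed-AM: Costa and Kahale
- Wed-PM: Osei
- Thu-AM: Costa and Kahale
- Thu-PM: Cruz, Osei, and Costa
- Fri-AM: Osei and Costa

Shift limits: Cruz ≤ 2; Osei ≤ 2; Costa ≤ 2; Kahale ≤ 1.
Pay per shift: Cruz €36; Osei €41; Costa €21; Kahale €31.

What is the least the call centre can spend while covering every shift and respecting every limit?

Wed-PM can only be covered by Osei, so that assignment is forced.
Picking the cheapest available agent for each shift independently would cost €177, but that ignores the shift limits.
An optimal schedule: Tue-PM→Cruz+Kahale, Wed-AM→Costa, Wed-PM→Osei, Thu-AM→Costa, Thu-PM→Cruz, Fri-AM→Osei.
Total: 36 + 31 + 21 + 41 + 21 + 36 + 41 = €227.

€227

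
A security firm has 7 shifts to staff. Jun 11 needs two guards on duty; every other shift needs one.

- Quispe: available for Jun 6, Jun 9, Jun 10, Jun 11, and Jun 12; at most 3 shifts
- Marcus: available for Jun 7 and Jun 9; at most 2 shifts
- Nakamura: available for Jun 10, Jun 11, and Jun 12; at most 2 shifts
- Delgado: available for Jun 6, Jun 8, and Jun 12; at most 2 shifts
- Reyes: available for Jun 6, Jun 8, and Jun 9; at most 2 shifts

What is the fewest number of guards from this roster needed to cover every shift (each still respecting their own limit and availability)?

8 slots to fill and no one can take more than 3, so at least ⌈8/3⌉ = 3 guards are needed.
Any 3 guards together have capacity at most 3+2+2 = 7 < 8 slots, so 3 can never suffice.
Quispe, Marcus, Nakamura, and Delgado alone can cover everything: Jun 6→Quispe, Jun 7→Marcus, Jun 8→Delgado, Jun 9→Quispe, Jun 10→Nakamura, Jun 11→Quispe+Nakamura, Jun 12→Delgado.

4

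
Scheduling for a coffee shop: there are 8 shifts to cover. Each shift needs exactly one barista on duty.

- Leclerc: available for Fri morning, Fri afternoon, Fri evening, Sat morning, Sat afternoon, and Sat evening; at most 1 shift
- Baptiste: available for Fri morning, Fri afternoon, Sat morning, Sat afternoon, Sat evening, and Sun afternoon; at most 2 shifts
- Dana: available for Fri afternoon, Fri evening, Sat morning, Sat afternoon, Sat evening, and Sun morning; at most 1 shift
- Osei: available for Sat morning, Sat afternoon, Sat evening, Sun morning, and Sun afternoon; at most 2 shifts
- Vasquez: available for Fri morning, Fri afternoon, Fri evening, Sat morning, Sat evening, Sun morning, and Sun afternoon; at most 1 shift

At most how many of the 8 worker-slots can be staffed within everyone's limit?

7

Total capacity across all baristas is 1+2+1+2+1 = 7, and 8 slots are needed, so at most 7 can be filled.
An assignment achieving 7: Fri morning→Leclerc, Fri afternoon→Baptiste, Fri evening→Dana, Sat morning→Vasquez, Sat afternoon→Osei, Sun morning→Osei, Sun afternoon→Baptiste.
Loads: Leclerc 1/1, Baptiste 2/2, Dana 1/1, Osei 2/2, Vasquez 1/1.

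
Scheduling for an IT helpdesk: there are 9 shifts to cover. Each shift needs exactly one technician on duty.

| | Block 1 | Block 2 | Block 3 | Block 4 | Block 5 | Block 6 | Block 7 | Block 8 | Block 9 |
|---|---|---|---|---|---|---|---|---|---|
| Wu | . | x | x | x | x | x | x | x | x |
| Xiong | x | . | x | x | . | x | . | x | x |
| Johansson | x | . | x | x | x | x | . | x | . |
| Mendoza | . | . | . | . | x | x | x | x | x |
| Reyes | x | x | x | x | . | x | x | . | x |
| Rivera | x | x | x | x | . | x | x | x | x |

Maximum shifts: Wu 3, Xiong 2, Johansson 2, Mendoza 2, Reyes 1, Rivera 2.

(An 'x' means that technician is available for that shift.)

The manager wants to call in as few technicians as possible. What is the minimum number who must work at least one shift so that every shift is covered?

9 slots to fill and no one can take more than 3, so at least ⌈9/3⌉ = 3 technicians are needed.
Any 3 technicians together have capacity at most 3+2+2 = 7 < 9 slots, so 3 can never suffice.
Wu, Xiong, Johansson, and Mendoza alone can cover everything: Block 1→Xiong, Block 2→Wu, Block 3→Wu, Block 4→Xiong, Block 5→Johansson, Block 6→Johansson, Block 7→Wu, Block 8→Mendoza, Block 9→Mendoza.

4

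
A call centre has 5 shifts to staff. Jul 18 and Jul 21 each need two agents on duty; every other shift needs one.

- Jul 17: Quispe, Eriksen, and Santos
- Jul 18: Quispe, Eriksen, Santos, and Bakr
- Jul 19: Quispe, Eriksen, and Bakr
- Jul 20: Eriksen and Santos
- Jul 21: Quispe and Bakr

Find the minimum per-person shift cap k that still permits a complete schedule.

With 4 agents and 7 worker-slots to fill, someone must work at least ⌈7/4⌉ = 2 shifts, so k ≥ 2.
k = 2 works: Jul 17→Quispe, Jul 18→Santos+Bakr, Jul 19→Eriksen, Jul 20→Eriksen, Jul 21→Quispe+Bakr.
Loads: Quispe 2, Eriksen 2, Santos 1, Bakr 2 — all ≤ 2.

2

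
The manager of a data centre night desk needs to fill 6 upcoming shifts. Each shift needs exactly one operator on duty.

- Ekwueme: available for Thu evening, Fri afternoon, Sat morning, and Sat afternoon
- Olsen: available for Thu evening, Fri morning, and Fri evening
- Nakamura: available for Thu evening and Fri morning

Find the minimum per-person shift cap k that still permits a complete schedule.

3

With 3 operators and 6 worker-slots to fill, someone must work at least ⌈6/3⌉ = 2 shifts, so k ≥ 2.
k = 2 fails: Shifts {Fri afternoon, Sat morning, Sat afternoon} need 3 worker-slots in total, but the operators available for any of those shifts (Ekwueme) can supply at most 2 among them. So no valid schedule exists.
k = 3 works: Thu evening→Olsen, Fri morning→Olsen, Fri afternoon→Ekwueme, Fri evening→Olsen, Sat morning→Ekwueme, Sat afternoon→Ekwueme.
Loads: Ekwueme 3, Olsen 3, Nakamura 0 — all ≤ 3.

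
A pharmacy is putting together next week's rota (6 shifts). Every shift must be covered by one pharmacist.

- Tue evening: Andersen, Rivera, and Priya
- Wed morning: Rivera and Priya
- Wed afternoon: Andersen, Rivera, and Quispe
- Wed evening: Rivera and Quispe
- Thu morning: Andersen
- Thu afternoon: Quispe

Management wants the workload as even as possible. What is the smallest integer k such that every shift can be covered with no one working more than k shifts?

2

With 4 pharmacists and 6 worker-slots to fill, someone must work at least ⌈6/4⌉ = 2 shifts, so k ≥ 2.
k = 2 works: Tue evening→Andersen, Wed morning→Rivera, Wed afternoon→Quispe, Wed evening→Rivera, Thu morning→Andersen, Thu afternoon→Quispe.
Loads: Andersen 2, Rivera 2, Quispe 2, Priya 0 — all ≤ 2.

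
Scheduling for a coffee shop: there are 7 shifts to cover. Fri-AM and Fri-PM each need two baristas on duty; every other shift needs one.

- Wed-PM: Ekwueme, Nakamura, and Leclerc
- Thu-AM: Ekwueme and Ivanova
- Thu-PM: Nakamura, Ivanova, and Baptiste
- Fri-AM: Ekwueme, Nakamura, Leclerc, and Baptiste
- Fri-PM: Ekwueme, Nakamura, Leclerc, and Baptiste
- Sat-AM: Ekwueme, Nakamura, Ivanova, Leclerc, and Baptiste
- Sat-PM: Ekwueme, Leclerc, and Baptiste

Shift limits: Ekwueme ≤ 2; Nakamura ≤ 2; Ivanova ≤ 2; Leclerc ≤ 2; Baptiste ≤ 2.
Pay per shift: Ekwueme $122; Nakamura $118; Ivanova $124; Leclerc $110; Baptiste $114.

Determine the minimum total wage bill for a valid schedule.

Picking the cheapest available barista for each shift independently would cost $1014, but that ignores the shift limits.
An optimal schedule: Wed-PM→Ekwueme, Thu-AM→Ekwueme, Thu-PM→Nakamura, Fri-AM→Nakamura+Baptiste, Fri-PM→Leclerc+Baptiste, Sat-AM→Ivanova, Sat-PM→Leclerc.
Total: 122 + 122 + 118 + 118 + 114 + 110 + 114 + 124 + 110 = $1052.

$1052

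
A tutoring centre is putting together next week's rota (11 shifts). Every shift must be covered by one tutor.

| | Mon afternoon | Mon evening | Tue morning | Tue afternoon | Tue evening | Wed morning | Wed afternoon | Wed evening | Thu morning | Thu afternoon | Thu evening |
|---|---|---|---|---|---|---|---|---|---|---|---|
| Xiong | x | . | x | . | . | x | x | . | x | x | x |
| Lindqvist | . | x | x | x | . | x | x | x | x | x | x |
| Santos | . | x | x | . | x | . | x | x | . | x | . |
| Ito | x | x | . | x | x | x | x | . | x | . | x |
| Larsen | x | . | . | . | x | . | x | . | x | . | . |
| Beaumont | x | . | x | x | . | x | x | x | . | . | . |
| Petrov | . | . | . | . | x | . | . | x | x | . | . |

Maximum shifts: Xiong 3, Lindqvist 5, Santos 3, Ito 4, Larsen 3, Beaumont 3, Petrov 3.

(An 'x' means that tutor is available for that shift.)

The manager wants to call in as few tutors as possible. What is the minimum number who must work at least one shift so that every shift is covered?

11 slots to fill and no one can take more than 5, so at least ⌈11/5⌉ = 3 tutors are needed.
Xiong, Lindqvist, and Santos alone can cover everything: Mon afternoon→Xiong, Mon evening→Lindqvist, Tue morning→Lindqvist, Tue afternoon→Lindqvist, Tue evening→Santos, Wed morning→Xiong, Wed afternoon→Santos, Wed evening→Lindqvist, Thu morning→Xiong, Thu afternoon→Santos, Thu evening→Lindqvist.

3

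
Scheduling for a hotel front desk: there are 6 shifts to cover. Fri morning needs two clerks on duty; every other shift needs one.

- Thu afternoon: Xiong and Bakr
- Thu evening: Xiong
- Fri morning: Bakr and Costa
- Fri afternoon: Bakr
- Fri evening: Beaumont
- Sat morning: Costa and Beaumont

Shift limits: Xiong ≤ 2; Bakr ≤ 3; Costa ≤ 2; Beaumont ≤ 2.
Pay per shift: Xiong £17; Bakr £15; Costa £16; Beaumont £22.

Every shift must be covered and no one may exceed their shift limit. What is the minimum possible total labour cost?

Thu evening can only be covered by Xiong, so that assignment is forced.
Fri morning can only be covered by Bakr and Costa, so that assignment is forced.
Fri afternoon can only be covered by Bakr, so that assignment is forced.
Picking the cheapest available clerk for each shift independently would cost £116, and that bound is achievable.
An optimal schedule: Thu afternoon→Bakr, Thu evening→Xiong, Fri morning→Bakr+Costa, Fri afternoon→Bakr, Fri evening→Beaumont, Sat morning→Costa.
Total: 15 + 17 + 15 + 16 + 15 + 22 + 16 = £116.

£116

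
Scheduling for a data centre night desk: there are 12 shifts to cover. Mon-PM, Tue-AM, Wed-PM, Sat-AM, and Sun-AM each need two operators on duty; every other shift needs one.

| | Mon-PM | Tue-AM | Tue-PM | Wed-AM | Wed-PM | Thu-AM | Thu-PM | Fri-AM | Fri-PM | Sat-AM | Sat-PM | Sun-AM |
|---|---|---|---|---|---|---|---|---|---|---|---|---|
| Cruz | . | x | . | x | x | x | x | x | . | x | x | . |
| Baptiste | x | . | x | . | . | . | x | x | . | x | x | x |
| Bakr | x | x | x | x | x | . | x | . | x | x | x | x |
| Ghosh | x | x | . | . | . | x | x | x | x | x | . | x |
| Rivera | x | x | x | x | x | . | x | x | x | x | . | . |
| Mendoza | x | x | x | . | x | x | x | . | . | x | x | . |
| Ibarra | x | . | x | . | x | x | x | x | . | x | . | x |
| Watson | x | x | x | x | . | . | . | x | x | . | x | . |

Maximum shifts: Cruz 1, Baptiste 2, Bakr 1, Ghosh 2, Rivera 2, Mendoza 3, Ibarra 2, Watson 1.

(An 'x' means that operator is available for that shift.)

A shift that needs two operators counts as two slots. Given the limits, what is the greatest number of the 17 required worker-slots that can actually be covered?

Total capacity across all operators is 1+2+1+2+2+3+2+1 = 14, and 17 slots are needed, so at most 14 can be filled.
An assignment achieving 14: Mon-PM→Ibarra+Watson, Tue-AM→Rivera+Mendoza, Tue-PM→Mendoza, Wed-AM→Cruz, Wed-PM→Rivera+Mendoza, Thu-AM→Ghosh, Fri-AM→Ibarra, Fri-PM→Bakr, Sat-PM→Baptiste, Sun-AM→Baptiste+Ghosh.
Loads: Cruz 1/1, Baptiste 2/2, Bakr 1/1, Ghosh 2/2, Rivera 2/2, Mendoza 3/3, Ibarra 2/2, Watson 1/1.

14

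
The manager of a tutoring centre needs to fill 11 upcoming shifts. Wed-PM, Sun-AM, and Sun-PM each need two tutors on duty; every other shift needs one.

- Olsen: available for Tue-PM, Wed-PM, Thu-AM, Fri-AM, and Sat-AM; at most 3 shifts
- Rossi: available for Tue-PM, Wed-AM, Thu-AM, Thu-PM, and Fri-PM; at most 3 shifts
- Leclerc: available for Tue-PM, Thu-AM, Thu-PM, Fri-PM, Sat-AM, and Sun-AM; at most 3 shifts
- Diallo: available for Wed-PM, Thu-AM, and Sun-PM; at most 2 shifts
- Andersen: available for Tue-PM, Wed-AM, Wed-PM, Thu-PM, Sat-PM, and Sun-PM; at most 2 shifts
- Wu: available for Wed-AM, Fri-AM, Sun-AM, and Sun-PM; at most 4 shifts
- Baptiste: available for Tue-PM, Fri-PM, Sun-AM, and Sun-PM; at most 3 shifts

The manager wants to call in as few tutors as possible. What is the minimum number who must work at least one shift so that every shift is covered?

5

14 slots to fill and no one can take more than 4, so at least ⌈14/4⌉ = 4 tutors are needed.
Any 4 tutors together have capacity at most 4+3+3+3 = 13 < 14 slots, so 4 can never suffice.
Olsen, Rossi, Andersen, Wu, and Baptiste alone can cover everything: Tue-PM→Baptiste, Wed-AM→Rossi, Wed-PM→Olsen+Andersen, Thu-AM→Olsen, Thu-PM→Rossi, Fri-AM→Wu, Fri-PM→Rossi, Sat-AM→Olsen, Sat-PM→Andersen, Sun-AM→Wu+Baptiste, Sun-PM→Wu+Baptiste.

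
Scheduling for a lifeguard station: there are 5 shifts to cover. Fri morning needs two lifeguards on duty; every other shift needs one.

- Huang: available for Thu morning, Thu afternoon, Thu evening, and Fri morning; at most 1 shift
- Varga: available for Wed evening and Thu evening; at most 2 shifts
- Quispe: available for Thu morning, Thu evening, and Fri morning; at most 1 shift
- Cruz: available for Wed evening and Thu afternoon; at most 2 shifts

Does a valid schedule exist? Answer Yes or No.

Total capacity is 6 and 6 slots are needed, so capacity alone doesn't rule it out.
Shifts {Thu morning, Fri morning} need 3 worker-slots in total, but the lifeguards available for any of those shifts (Huang and Quispe) can supply at most 2 among them. So no valid schedule exists.

No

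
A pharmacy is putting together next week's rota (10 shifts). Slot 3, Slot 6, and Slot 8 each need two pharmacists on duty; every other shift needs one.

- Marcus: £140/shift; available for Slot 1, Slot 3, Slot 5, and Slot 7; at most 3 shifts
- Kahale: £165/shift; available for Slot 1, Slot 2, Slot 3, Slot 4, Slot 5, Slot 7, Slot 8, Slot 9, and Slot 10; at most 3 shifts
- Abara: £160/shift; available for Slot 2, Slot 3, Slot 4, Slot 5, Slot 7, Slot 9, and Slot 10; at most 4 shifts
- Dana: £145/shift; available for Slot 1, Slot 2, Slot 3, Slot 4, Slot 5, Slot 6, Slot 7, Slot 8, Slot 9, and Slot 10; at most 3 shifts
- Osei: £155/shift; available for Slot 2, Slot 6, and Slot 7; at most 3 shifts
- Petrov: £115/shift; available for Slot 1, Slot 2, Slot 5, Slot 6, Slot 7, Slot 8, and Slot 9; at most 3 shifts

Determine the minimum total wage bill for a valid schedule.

£1825

Picking the cheapest available pharmacist for each shift independently would cost £1670, but that ignores the shift limits.
An optimal schedule: Slot 1→Marcus, Slot 2→Osei, Slot 3→Marcus+Abara, Slot 4→Dana, Slot 5→Marcus, Slot 6→Petrov+Osei, Slot 7→Osei, Slot 8→Petrov+Dana, Slot 9→Petrov, Slot 10→Dana.
Total: 140 + 155 + 140 + 160 + 145 + 140 + 115 + 155 + 155 + 115 + 145 + 115 + 145 = £1825.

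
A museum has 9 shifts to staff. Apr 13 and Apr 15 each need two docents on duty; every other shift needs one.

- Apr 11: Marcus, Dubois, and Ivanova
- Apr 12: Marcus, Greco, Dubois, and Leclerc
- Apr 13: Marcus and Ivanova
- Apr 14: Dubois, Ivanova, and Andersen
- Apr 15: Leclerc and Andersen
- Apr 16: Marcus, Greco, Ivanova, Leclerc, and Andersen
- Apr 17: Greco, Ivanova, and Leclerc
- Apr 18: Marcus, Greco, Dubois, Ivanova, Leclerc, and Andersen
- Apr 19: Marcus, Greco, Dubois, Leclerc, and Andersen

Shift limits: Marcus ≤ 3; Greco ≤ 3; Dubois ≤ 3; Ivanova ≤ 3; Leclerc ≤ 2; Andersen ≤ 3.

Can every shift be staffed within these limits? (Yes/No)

Apr 13 can only be covered by Marcus and Ivanova, so that assignment is forced.
Apr 15 can only be covered by Leclerc and Andersen, so that assignment is forced.
One valid schedule: Apr 11→Marcus, Apr 12→Marcus, Apr 13→Marcus+Ivanova, Apr 14→Dubois, Apr 15→Leclerc+Andersen, Apr 16→Greco, Apr 17→Greco, Apr 18→Dubois, Apr 19→Greco.
Loads: Marcus 3/3, Greco 3/3, Dubois 2/3, Ivanova 1/3, Leclerc 1/2, Andersen 1/3 — all within limits.

Yes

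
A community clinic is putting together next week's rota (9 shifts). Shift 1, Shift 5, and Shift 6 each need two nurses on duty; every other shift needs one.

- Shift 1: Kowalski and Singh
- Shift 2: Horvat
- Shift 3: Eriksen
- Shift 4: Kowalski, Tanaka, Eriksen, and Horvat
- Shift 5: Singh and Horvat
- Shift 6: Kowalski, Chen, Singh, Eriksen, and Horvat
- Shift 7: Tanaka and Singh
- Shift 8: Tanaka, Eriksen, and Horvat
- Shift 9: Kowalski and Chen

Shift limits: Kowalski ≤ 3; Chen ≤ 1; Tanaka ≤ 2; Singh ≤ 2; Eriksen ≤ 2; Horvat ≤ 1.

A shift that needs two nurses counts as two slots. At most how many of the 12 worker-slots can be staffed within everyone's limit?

11

Total capacity across all nurses is 3+1+2+2+2+1 = 11, and 12 slots are needed, so at most 11 can be filled.
An assignment achieving 11: Shift 1→Kowalski+Singh, Shift 2→Horvat, Shift 3→Eriksen, Shift 4→Kowalski, Shift 5→Singh, Shift 6→Chen+Eriksen, Shift 7→Tanaka, Shift 8→Tanaka, Shift 9→Kowalski.
Loads: Kowalski 3/3, Chen 1/1, Tanaka 2/2, Singh 2/2, Eriksen 2/2, Horvat 1/1.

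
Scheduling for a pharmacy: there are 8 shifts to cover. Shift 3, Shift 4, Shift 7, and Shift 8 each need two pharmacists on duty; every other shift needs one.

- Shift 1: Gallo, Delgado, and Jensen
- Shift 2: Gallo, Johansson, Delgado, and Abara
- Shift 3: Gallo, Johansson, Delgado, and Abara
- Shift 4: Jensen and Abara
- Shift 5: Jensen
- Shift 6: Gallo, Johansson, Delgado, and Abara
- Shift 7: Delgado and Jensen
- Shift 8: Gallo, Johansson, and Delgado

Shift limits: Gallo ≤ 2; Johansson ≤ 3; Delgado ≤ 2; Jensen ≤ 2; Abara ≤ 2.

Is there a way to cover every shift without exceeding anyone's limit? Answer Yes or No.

No

Shifts {Shift 4, Shift 5, Shift 7} need 5 worker-slots in total, but the pharmacists available for any of those shifts (Delgado, Jensen, and Abara) can supply at most 4 among them. So no valid schedule exists.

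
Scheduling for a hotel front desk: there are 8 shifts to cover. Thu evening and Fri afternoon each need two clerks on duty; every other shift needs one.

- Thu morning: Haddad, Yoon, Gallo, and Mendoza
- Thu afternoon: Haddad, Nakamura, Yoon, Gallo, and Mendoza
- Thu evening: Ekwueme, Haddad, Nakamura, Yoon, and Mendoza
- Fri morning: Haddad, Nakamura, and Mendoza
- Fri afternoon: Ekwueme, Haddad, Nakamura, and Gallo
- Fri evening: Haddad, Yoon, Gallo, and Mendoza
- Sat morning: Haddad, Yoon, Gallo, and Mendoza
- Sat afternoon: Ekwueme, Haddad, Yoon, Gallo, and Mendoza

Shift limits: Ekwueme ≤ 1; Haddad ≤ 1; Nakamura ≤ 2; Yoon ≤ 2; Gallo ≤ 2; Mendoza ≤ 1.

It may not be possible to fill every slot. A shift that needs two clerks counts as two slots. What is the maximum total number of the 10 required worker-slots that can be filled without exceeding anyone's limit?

9

Total capacity across all clerks is 1+1+2+2+2+1 = 9, and 10 slots are needed, so at most 9 can be filled.
An assignment achieving 9: Thu morning→Yoon, Thu afternoon→Nakamura, Thu evening→Mendoza, Fri morning→Haddad, Fri afternoon→Ekwueme+Nakamura, Fri evening→Yoon, Sat morning→Gallo, Sat afternoon→Gallo.
Loads: Ekwueme 1/1, Haddad 1/1, Nakamura 2/2, Yoon 2/2, Gallo 2/2, Mendoza 1/1.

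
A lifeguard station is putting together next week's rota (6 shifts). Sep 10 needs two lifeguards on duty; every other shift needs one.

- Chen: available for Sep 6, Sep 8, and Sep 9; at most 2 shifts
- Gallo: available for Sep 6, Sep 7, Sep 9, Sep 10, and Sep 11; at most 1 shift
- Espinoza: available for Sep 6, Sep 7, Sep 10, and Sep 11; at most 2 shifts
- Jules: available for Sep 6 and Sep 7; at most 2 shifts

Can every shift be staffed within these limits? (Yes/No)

Yes

Sep 8 can only be covered by Chen, so that assignment is forced.
Sep 10 can only be covered by Gallo and Espinoza, so that assignment is forced.
One valid schedule: Sep 6→Jules, Sep 7→Jules, Sep 8→Chen, Sep 9→Chen, Sep 10→Gallo+Espinoza, Sep 11→Espinoza.
Loads: Chen 2/2, Gallo 1/1, Espinoza 2/2, Jules 2/2 — all within limits.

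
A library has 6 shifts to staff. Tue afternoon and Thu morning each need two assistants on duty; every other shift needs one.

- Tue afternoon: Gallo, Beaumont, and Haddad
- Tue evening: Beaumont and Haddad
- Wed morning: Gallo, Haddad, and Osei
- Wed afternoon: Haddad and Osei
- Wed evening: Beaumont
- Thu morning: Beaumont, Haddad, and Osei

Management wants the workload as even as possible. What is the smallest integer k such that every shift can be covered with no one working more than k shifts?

2

With 4 assistants and 8 worker-slots to fill, someone must work at least ⌈8/4⌉ = 2 shifts, so k ≥ 2.
k = 2 works: Tue afternoon→Gallo+Haddad, Tue evening→Beaumont, Wed morning→Gallo, Wed afternoon→Osei, Wed evening→Beaumont, Thu morning→Haddad+Osei.
Loads: Gallo 2, Beaumont 2, Haddad 2, Osei 2 — all ≤ 2.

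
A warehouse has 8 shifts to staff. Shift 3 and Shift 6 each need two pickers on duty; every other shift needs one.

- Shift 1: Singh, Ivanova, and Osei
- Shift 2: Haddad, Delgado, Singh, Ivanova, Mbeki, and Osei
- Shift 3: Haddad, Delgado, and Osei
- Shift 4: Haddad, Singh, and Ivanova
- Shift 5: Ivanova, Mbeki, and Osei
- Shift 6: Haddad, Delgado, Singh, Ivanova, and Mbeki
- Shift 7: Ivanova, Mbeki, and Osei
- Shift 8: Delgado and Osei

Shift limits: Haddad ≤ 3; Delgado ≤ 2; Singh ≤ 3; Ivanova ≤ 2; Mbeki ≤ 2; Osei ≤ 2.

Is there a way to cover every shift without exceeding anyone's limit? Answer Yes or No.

One valid schedule: Shift 1→Singh, Shift 2→Haddad, Shift 3→Haddad+Delgado, Shift 4→Haddad, Shift 5→Ivanova, Shift 6→Singh+Mbeki, Shift 7→Ivanova, Shift 8→Delgado.
Loads: Haddad 3/3, Delgado 2/2, Singh 2/3, Ivanova 2/2, Mbeki 1/2, Osei 0/2 — all within limits.

Yes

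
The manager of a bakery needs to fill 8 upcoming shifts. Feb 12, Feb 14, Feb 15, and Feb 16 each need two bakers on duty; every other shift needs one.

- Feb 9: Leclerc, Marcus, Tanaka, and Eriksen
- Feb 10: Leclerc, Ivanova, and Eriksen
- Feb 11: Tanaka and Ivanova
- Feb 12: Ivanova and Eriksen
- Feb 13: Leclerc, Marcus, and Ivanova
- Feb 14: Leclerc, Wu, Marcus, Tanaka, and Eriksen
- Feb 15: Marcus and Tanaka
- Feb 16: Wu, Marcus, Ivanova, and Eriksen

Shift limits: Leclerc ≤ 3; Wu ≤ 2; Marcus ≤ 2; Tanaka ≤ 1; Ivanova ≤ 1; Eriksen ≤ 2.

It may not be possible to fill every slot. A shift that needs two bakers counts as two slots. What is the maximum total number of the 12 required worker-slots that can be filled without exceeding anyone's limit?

Total capacity across all bakers is 3+2+2+1+1+2 = 11, and 12 slots are needed, so at most 11 can be filled.
An assignment achieving 11: Feb 9→Leclerc, Feb 10→Leclerc, Feb 11→Tanaka, Feb 12→Ivanova+Eriksen, Feb 13→Leclerc, Feb 14→Wu+Eriksen, Feb 15→Marcus, Feb 16→Wu+Marcus.
Loads: Leclerc 3/3, Wu 2/2, Marcus 2/2, Tanaka 1/1, Ivanova 1/1, Eriksen 2/2.

11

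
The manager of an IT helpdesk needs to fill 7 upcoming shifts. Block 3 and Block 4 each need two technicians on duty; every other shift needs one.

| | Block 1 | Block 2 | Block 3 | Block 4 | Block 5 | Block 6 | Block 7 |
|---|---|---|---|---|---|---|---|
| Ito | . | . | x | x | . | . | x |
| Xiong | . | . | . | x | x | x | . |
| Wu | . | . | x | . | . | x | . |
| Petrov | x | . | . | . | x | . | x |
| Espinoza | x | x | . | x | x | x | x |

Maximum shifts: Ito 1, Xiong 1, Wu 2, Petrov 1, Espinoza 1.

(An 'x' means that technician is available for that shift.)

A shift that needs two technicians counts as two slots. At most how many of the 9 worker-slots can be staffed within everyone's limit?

Total capacity across all technicians is 1+1+2+1+1 = 6, and 9 slots are needed, so at most 6 can be filled.
An assignment achieving 6: Block 1→Petrov, Block 2→Espinoza, Block 3→Ito+Wu, Block 4→Xiong, Block 6→Wu.
Loads: Ito 1/1, Xiong 1/1, Wu 2/2, Petrov 1/1, Espinoza 1/1.

6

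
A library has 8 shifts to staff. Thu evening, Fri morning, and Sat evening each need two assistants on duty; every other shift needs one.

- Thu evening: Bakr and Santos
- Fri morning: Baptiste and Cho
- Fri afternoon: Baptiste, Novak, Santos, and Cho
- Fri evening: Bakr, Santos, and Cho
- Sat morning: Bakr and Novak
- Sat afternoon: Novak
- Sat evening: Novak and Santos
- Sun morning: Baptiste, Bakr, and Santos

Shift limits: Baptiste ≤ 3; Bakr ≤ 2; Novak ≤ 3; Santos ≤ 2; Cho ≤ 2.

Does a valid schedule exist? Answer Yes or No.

Thu evening can only be covered by Bakr and Santos, so that assignment is forced.
Fri morning can only be covered by Baptiste and Cho, so that assignment is forced.
Sat afternoon can only be covered by Novak, so that assignment is forced.
One valid schedule: Thu evening→Bakr+Santos, Fri morning→Baptiste+Cho, Fri afternoon→Baptiste, Fri evening→Cho, Sat morning→Bakr, Sat afternoon→Novak, Sat evening→Novak+Santos, Sun morning→Baptiste.
Loads: Baptiste 3/3, Bakr 2/2, Novak 2/3, Santos 2/2, Cho 2/2 — all within limits.

Yes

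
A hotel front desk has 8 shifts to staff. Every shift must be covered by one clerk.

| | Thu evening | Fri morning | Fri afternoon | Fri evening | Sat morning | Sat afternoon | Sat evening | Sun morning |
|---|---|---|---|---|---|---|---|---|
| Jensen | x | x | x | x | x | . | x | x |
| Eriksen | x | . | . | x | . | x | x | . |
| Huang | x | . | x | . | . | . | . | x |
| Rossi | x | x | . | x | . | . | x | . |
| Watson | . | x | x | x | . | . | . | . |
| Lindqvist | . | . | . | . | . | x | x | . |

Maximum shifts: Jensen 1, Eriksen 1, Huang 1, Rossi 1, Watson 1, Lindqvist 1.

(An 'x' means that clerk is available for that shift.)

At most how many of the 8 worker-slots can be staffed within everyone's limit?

Total capacity across all clerks is 1+1+1+1+1+1 = 6, and 8 slots are needed, so at most 6 can be filled.
An assignment achieving 6: Fri morning→Rossi, Fri afternoon→Watson, Sat morning→Jensen, Sat afternoon→Eriksen, Sat evening→Lindqvist, Sun morning→Huang.
Loads: Jensen 1/1, Eriksen 1/1, Huang 1/1, Rossi 1/1, Watson 1/1, Lindqvist 1/1.

6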